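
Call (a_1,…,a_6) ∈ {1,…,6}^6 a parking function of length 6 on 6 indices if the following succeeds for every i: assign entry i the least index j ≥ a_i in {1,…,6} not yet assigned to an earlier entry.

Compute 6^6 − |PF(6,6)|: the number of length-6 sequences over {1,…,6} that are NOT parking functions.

29849

|PF| = (6−6+1)·(6+1)^(6−1) = 1·16807 = 16807
E.g. (2,5,5,4,4,6) → sorted (2,4,4,5,5,6): b_1=2>1, not a PF.
Total 46656; non-PF = 46656−16807 = 29849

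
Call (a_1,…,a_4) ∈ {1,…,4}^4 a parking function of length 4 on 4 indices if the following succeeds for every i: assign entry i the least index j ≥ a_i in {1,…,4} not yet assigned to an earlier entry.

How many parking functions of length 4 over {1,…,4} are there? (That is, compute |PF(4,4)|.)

125

|PF| = (4−4+1)·(4+1)^(4−1) = 1·125 = 125 (Pollak)
Check (3,2,1,2) → sorted (1,2,2,3): b_i ≤ i ∀i, a PF.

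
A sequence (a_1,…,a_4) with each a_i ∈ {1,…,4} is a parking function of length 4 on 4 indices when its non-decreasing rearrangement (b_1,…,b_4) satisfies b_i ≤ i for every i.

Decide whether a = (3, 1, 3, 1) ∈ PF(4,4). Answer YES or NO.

Order a: b = (1, 1, 3, 3).
  b_1=1 ≤ 1
  b_2=1 ≤ 2
  b_3=3 ≤ 3
  b_4=3 ≤ 4
All bounds hold ⇒ YES

YES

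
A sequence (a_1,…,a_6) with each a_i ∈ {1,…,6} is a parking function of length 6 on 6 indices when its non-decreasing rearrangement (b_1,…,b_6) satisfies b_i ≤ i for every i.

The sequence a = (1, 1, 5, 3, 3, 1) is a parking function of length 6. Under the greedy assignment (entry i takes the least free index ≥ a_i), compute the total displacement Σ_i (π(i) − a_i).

Σπ = 6·7/2 = 21 (π permutes [6]); Σa = 1+1+5+3+3+1 = 14; disp = 21−14 = 7.

7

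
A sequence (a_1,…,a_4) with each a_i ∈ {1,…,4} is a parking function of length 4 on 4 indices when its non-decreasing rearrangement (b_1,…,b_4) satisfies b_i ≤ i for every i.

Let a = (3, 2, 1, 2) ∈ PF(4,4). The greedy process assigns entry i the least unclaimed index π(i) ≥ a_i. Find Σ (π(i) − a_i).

Σπ(i) = 1+…+4 = 10; Σa = 3+2+1+2 = 8; disp = 10−8 = 2.

2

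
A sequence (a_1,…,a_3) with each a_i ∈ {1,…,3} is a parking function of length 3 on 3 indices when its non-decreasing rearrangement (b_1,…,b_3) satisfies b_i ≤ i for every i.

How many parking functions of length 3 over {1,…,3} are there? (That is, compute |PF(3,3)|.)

16

|PF| = 1·4^2 = 1·16 = 16 (Pollak)
E.g. (2,1,1) → sorted (1,1,2): b_i ≤ i ∀i, a PF.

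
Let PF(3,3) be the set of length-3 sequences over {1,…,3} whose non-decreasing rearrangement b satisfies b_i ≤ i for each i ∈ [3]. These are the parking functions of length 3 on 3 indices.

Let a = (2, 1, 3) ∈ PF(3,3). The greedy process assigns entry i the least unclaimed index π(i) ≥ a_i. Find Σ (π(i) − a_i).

Σπ(i) = 1+…+3 = 6; Σa = 2+1+3 = 6; disp = 6−6 = 0.

0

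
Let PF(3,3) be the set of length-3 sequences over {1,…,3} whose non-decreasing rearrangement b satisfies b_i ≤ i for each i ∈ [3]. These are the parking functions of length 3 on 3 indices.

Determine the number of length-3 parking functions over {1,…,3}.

#PF = (4−3)·4^(3−1) = 1 · 16 = 16 [KW]
Check (2,3,1) → sorted (1,2,3): b_i ≤ i ∀i, a PF.

16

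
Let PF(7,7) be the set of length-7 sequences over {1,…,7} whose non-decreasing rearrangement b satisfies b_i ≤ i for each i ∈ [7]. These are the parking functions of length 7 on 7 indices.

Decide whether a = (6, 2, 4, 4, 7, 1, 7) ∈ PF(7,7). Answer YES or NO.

Order a: b = (1, 2, 4, 4, 6, 7, 7).
  b_1=1 ≤ 1
  b_2=2 ≤ 2
  b_3=4 > 3
  fails at i=3 ⇒ NO

NO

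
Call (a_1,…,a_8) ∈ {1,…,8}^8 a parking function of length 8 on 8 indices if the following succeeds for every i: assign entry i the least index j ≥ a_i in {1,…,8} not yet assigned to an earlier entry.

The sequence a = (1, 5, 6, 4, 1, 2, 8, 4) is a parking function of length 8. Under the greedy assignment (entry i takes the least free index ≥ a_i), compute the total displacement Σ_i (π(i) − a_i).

Σπ = 36 ({1..8} each once); Σa = 1+5+6+4+1+2+8+4 = 31; disp = 36−31 = 5.

5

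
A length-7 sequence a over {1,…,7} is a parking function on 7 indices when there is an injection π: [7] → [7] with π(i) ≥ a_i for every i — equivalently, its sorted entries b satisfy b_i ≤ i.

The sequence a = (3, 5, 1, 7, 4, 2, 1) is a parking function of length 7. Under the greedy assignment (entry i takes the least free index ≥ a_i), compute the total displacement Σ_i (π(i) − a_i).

Σπ = 28 ({1..7} each once); Σa = 3+5+1+7+4+2+1 = 23; disp = 28−23 = 5.

5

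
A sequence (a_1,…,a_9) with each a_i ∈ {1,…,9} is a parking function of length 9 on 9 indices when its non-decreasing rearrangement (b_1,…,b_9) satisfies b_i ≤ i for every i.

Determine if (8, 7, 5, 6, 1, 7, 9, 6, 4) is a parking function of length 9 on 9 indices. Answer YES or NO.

Sorted: b = (1, 4, 5, 6, 6, 7, 7, 8, 9).
  b_1=1 ≤ 1
  b_2=4 > 2
  fails at i=2 ⇒ NO

NO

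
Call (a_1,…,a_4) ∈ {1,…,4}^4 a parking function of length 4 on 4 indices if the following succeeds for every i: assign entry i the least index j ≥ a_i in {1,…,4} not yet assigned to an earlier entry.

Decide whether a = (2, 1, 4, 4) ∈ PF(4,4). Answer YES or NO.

Order a: b = (1, 2, 4, 4).
  b_1=1 ≤ 1
  b_2=2 ≤ 2
  b_3=4 > 3
  fails at i=3 ⇒ NO

NO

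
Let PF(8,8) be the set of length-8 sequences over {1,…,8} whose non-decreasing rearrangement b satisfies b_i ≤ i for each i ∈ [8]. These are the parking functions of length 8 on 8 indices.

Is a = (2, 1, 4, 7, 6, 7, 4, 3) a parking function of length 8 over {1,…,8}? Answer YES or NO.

YES

Rearranged: b = (1, 2, 3, 4, 4, 6, 7, 7).
  b_1=1 ≤ 1
  b_2=2 ≤ 2
  b_3=3 ≤ 3
  b_4=4 ≤ 4
  b_5=4 ≤ 5
  b_6=6 ≤ 6
  b_7=7 ≤ 7
  b_8=7 ≤ 8
All bounds hold ⇒ YES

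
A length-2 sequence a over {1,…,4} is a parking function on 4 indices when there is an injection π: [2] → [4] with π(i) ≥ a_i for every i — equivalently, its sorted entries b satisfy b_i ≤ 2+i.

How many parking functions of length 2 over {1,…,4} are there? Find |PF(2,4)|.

15

#PF = 3·5^1 = 3·5 = 15 (Pollak)
Example (3,1) → sorted (1,3): b_i ≤ 2+i ∀i, a PF.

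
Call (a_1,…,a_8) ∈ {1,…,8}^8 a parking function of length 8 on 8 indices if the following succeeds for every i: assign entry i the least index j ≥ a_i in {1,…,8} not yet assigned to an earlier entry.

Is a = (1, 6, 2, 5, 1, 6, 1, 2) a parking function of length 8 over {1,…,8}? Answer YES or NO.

Rearranged: b = (1, 1, 1, 2, 2, 5, 6, 6).
  b_1=1 ≤ 1
  b_2=1 ≤ 2
  b_3=1 ≤ 3
  b_4=2 ≤ 4
  b_5=2 ≤ 5
  b_6=5 ≤ 6
  b_7=6 ≤ 7
  b_8=6 ≤ 8
All bounds hold ⇒ YES

YES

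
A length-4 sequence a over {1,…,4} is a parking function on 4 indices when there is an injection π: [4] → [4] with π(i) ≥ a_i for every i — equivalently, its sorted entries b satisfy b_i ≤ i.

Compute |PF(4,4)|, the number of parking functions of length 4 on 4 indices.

|PF| = (4−4+1)·(4+1)^(4−1) = 1·125 = 125 (Konheim–Weiss)
E.g. (2,3,2,1) → sorted (1,2,2,3): b_i ≤ i ∀i, a PF.

125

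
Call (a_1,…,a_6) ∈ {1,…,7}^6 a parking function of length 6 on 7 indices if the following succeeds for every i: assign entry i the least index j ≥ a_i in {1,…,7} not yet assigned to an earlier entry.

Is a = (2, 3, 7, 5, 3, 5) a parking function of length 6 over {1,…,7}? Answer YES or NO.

Rearranged: b = (2, 3, 3, 5, 5, 7).
  b_1=2 ≤ 2
  b_2=3 ≤ 3
  b_3=3 ≤ 4
  b_4=5 ≤ 5
  b_5=5 ≤ 6
  b_6=7 ≤ 7
All bounds hold ⇒ YES

YES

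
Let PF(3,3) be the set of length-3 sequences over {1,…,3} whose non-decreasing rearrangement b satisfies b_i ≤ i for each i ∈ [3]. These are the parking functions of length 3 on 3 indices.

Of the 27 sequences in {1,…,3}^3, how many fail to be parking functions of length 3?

11

Count = (3+1−3)·(3+1)^{3−1} = 1 · 16 = 16
Example (3,3,1) → sorted (1,3,3): b_2=3>2, not a PF.
Total 27; non-PF = 27−16 = 11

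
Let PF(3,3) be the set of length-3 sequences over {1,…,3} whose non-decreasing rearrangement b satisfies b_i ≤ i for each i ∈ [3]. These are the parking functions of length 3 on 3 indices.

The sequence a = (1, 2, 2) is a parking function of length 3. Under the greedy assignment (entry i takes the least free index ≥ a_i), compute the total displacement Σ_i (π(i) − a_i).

1

Σπ(i) = 1+…+3 = 6; Σa = 1+2+2 = 5; disp = 6−5 = 1.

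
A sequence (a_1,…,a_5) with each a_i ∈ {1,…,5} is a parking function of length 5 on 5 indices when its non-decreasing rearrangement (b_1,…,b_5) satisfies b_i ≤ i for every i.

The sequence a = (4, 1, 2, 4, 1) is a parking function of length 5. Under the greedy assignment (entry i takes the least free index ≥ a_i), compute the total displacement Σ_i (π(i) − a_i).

3

Σπ = 15 ({1..5} each once); Σa = 4+1+2+4+1 = 12; disp = 15−12 = 3.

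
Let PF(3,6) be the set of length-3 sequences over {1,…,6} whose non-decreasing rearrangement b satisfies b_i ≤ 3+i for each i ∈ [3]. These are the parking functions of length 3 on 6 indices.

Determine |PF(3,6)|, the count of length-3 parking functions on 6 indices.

196

|PF(3,6)| = (7−3)·7^(3−1) = 4·49 = 196 (Pollak)
Check (3,6,2) → sorted (2,3,6): b_i ≤ 3+i ∀i, a PF.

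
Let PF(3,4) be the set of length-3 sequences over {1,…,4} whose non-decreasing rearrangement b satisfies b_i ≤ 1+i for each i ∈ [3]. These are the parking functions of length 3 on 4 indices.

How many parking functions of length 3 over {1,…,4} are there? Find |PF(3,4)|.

|PF(3,4)| = (5−3)·5^(3−1) = 2 · 25 = 50 [KW]
Example (3,3,1) → sorted (1,3,3): b_i ≤ 1+i ∀i, a PF.

50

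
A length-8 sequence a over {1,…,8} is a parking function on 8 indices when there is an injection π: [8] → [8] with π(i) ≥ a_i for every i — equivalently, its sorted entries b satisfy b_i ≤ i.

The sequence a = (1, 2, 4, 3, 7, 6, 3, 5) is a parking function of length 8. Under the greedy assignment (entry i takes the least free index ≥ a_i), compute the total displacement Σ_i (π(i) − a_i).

5

Σπ(i) = 1+…+8 = 36; Σa = 1+2+4+3+7+6+3+5 = 31; disp = 36−31 = 5.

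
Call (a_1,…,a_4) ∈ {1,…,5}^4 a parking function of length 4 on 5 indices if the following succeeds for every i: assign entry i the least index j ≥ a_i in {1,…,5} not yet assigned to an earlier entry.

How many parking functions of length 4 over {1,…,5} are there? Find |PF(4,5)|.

Count = (5+1−4)·(5+1)^{4−1} = 2×216 = 432 (Pollak)
E.g. (5,3,1,4) → sorted (1,3,4,5): b_i ≤ 1+i ∀i, a PF.

432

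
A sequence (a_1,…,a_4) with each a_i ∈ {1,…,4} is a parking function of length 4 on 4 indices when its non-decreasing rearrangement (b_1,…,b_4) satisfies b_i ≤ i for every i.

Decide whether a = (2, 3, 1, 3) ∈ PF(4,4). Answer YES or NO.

Sorted: b = (1, 2, 3, 3).
  b_1=1 ≤ 1
  b_2=2 ≤ 2
  b_3=3 ≤ 3
  b_4=3 ≤ 4
All bounds hold ⇒ YES

YES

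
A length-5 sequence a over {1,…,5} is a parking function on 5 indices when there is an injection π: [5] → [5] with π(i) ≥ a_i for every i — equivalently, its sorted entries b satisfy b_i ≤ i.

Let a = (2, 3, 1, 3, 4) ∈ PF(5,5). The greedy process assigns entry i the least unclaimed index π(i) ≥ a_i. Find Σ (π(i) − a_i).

Σπ(i) = 1+…+5 = 15; Σa = 2+3+1+3+4 = 13; disp = 15−13 = 2.

2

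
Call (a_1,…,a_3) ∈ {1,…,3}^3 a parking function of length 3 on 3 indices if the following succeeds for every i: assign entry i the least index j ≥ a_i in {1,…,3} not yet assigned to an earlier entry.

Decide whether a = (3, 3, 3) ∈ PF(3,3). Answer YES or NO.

Order a: b = (3, 3, 3).
  b_1=3 > 1
  fails at i=1 ⇒ NO

NO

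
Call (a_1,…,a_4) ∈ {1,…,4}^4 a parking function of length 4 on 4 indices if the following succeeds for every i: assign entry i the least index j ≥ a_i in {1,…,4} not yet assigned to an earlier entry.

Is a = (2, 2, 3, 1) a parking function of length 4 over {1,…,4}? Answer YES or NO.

Rearranged: b = (1, 2, 2, 3).
  b_1=1 ≤ 1
  b_2=2 ≤ 2
  b_3=2 ≤ 3
  b_4=3 ≤ 4
All bounds hold ⇒ YES

YES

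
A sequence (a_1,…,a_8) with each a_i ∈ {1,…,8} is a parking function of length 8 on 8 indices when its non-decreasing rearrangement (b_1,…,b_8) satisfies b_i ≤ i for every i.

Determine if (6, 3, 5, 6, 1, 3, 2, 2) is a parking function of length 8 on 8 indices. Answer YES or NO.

Order a: b = (1, 2, 2, 3, 3, 5, 6, 6).
  b_1=1 ≤ 1
  b_2=2 ≤ 2
  b_3=2 ≤ 3
  b_4=3 ≤ 4
  b_5=3 ≤ 5
  b_6=5 ≤ 6
  b_7=6 ≤ 7
  b_8=6 ≤ 8
All bounds hold ⇒ YES

YES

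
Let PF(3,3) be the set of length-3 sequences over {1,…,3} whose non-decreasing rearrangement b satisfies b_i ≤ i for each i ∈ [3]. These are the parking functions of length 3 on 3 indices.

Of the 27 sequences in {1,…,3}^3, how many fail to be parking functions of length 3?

|PF(3,3)| = (4−3)·4^(3−1) = 1×16 = 16 (Pollak)
One tuple (3,3,3) → sorted (3,3,3): b_1=3>1, not a PF.
3^3 − 16 = 27 − 16 = 11

11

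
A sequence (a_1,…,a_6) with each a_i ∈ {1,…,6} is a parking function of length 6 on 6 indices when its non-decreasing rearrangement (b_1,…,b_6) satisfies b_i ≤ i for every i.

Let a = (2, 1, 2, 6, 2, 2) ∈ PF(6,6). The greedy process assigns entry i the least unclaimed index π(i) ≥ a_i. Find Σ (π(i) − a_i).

Σπ = 6·7/2 = 21 (π permutes [6]); Σa = 2+1+2+6+2+2 = 15; disp = 21−15 = 6.

6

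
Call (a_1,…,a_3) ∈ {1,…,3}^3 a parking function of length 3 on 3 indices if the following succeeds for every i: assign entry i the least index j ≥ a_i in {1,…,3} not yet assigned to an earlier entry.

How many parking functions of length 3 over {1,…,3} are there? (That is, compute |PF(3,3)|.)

|PF| = (4−3)·4^(3−1) = 1·16 = 16 (Pollak)
E.g. (2,1,1) → sorted (1,1,2): b_i ≤ i ∀i, a PF.

16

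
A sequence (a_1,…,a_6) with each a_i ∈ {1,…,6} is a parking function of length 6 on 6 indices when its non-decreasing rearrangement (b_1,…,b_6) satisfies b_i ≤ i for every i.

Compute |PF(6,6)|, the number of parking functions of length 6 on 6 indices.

|PF| = (6−6+1)·(6+1)^(6−1) = 1×16807 = 16807 (Pollak)
Example (2,6,1,4,5,2) → sorted (1,2,2,4,5,6): b_i ≤ i ∀i, a PF.

16807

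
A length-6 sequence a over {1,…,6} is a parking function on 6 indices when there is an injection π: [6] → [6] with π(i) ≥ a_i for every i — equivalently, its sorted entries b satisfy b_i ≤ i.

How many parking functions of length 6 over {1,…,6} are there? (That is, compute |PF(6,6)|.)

16807

Count = (6−6+1)·(6+1)^(6−1) = 1 · 16807 = 16807 (Pollak)
One tuple (1,2,3,6,4,5) → sorted (1,2,3,4,5,6): b_i ≤ i ∀i, a PF.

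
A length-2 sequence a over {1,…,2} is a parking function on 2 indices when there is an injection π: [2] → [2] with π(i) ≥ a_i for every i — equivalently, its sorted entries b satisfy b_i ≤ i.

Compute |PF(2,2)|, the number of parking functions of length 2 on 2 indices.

Count = (2−2+1)·(2+1)^(2−1) = 1 · 3 = 3
E.g. (1,2) → sorted (1,2): b_i ≤ i ∀i, a PF.

3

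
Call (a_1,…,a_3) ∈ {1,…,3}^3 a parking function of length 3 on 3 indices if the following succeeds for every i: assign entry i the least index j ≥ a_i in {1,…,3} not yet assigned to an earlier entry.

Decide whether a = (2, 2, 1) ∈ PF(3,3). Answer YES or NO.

Sorted: b = (1, 2, 2).
  b_1=1 ≤ 1
  b_2=2 ≤ 2
  b_3=2 ≤ 3
All bounds hold ⇒ YES

YES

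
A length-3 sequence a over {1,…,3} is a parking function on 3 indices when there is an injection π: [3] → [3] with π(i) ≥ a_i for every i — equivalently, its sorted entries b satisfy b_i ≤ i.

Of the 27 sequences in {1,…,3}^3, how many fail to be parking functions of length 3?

|PF(3,3)| = (3−3+1)·(3+1)^(3−1) = 1·16 = 16 (Pollak)
Check (2,3,3) → sorted (2,3,3): b_1=2>1, not a PF.
3^3 − 16 = 27 − 16 = 11

11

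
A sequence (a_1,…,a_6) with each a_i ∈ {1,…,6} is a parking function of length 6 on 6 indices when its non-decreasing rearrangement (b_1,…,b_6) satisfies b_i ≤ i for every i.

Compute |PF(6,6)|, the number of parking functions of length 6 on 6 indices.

16807

|PF| = (7−6)·7^(6−1) = 1·16807 = 16807 [KW]
Example (4,5,1,2,2,3) → sorted (1,2,2,3,4,5): b_i ≤ i ∀i, a PF.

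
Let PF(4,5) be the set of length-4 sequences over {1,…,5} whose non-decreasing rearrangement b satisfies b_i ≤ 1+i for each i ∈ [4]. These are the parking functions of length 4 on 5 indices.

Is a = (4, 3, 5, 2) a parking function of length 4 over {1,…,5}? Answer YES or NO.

YES

Rearranged: b = (2, 3, 4, 5).
  b_1=2 ≤ 2
  b_2=3 ≤ 3
  b_3=4 ≤ 4
  b_4=5 ≤ 5
All bounds hold ⇒ YES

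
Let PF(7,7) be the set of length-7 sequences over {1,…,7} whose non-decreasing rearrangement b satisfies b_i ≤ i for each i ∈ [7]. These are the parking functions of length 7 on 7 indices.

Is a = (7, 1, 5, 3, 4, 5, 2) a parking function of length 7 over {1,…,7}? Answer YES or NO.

Rearranged: b = (1, 2, 3, 4, 5, 5, 7).
  b_1=1 ≤ 1
  b_2=2 ≤ 2
  b_3=3 ≤ 3
  b_4=4 ≤ 4
  b_5=5 ≤ 5
  b_6=5 ≤ 6
  b_7=7 ≤ 7
All bounds hold ⇒ YES

YES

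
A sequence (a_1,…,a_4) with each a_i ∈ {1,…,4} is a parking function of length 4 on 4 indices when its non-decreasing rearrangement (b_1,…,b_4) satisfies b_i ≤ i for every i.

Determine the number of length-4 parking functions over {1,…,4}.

Count = (4+1−4)·(4+1)^{4−1} = 1·125 = 125 (Konheim–Weiss)
One tuple (1,2,1,4) → sorted (1,1,2,4): b_i ≤ i ∀i, a PF.

125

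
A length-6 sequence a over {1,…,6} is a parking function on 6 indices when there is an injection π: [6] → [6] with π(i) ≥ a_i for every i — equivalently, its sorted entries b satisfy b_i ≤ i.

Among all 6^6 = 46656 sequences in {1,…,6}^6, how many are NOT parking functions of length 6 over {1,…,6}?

29849

|PF| = (6+1−6)·(6+1)^{6−1} = 1 · 16807 = 16807 (Pollak)
Example (3,6,6,6,2,6) → sorted (2,3,6,6,6,6): b_1=2>1, not a PF.
6^6 − 16807 = 46656 − 16807 = 29849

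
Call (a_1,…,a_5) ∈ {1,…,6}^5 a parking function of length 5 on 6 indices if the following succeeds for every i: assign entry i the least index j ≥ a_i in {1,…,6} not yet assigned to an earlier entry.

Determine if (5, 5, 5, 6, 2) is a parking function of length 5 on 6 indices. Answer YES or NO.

Order a: b = (2, 5, 5, 5, 6).
  b_1=2 ≤ 2
  b_2=5 > 3
  fails at i=2 ⇒ NO

NO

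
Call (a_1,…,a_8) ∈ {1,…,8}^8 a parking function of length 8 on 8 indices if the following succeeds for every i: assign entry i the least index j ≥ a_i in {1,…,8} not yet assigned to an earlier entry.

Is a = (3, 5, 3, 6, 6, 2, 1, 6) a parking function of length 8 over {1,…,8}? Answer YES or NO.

Rearranged: b = (1, 2, 3, 3, 5, 6, 6, 6).
  b_1=1 ≤ 1
  b_2=2 ≤ 2
  b_3=3 ≤ 3
  b_4=3 ≤ 4
  b_5=5 ≤ 5
  b_6=6 ≤ 6
  b_7=6 ≤ 7
  b_8=6 ≤ 8
All bounds hold ⇒ YES

YES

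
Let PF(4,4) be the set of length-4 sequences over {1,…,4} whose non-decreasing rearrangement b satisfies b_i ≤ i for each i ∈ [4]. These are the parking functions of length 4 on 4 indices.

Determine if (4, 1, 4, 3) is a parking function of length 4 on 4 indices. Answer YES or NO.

Rearranged: b = (1, 3, 4, 4).
  b_1=1 ≤ 1
  b_2=3 > 2
  fails at i=2 ⇒ NO

NO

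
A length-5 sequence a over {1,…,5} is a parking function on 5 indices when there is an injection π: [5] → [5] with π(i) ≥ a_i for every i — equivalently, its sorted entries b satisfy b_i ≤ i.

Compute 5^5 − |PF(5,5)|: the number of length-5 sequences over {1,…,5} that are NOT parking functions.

1829

|PF| = (5−5+1)·(5+1)^(5−1) = 1 · 1296 = 1296 (Konheim–Weiss)
Example (3,5,5,4,2) → sorted (2,3,4,5,5): b_1=2>1, not a PF.
Total 3125; non-PF = 3125−1296 = 1829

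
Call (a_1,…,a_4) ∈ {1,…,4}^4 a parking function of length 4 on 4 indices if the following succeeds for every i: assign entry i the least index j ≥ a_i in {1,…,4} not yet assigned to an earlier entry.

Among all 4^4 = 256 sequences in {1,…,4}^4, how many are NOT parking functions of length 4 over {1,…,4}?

|PF| = (4+1−4)·(4+1)^{4−1} = 1×125 = 125 (Pollak)
Check (3,2,4,2) → sorted (2,2,3,4): b_1=2>1, not a PF.
4^4 − 125 = 256 − 125 = 131

131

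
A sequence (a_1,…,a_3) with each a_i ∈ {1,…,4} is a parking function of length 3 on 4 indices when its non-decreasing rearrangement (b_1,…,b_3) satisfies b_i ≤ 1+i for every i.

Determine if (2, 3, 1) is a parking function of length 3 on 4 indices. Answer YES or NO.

YES

Sorted: b = (1, 2, 3).
  b_1=1 ≤ 2
  b_2=2 ≤ 3
  b_3=3 ≤ 4
All bounds hold ⇒ YES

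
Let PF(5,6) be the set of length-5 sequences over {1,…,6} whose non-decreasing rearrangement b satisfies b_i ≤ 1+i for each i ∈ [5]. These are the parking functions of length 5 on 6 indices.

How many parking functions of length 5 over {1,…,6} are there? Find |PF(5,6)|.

|PF(5,6)| = (7−5)·7^(5−1) = 2 · 2401 = 4802 [KW]
One tuple (4,1,3,4,3) → sorted (1,3,3,4,4): b_i ≤ 1+i ∀i, a PF.

4802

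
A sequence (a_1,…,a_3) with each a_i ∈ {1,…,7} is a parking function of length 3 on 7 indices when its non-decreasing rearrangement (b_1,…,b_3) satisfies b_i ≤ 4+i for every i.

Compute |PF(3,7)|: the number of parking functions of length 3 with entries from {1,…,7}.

|PF(3,7)| = 5·8^2 = 5 · 64 = 320
One tuple (6,3,3) → sorted (3,3,6): b_i ≤ 4+i ∀i, a PF.

320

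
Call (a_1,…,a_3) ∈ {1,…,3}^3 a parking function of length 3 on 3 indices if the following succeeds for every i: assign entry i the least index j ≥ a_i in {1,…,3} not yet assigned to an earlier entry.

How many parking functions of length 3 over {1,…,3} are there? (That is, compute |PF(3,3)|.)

16

|PF| = (3−3+1)·(3+1)^(3−1) = 1×16 = 16 (Konheim–Weiss)
One tuple (1,2,3) → sorted (1,2,3): b_i ≤ i ∀i, a PF.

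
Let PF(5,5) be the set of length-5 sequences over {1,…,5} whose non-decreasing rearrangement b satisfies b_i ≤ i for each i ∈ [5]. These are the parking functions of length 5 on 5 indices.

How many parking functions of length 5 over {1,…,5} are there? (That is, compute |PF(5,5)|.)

#PF = 1·6^4 = 1 · 1296 = 1296 (Pollak)
E.g. (1,5,1,3,1) → sorted (1,1,1,3,5): b_i ≤ i ∀i, a PF.

1296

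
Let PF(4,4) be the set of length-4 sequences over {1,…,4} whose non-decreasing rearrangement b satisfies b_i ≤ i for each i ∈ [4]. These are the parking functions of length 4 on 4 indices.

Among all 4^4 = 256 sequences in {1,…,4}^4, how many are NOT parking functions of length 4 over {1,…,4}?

131

Count = (4−4+1)·(4+1)^(4−1) = 1×125 = 125 [KW]
One tuple (4,3,3,2) → sorted (2,3,3,4): b_1=2>1, not a PF.
Total 256; non-PF = 256−125 = 131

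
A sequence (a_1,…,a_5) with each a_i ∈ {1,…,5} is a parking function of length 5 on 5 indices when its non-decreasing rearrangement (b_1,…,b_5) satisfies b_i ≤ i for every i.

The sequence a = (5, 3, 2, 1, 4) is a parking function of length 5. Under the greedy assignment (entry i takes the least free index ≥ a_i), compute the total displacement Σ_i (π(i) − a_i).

0

Σπ(i) = 1+…+5 = 15; Σa = 5+3+2+1+4 = 15; disp = 15−15 = 0.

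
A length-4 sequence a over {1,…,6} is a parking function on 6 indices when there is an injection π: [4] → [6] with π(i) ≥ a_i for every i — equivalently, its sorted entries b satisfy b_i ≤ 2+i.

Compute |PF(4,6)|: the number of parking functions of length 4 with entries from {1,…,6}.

#PF = (6−4+1)·(6+1)^(4−1) = 3×343 = 1029
Example (5,3,6,4) → sorted (3,4,5,6): b_i ≤ 2+i ∀i, a PF.

1029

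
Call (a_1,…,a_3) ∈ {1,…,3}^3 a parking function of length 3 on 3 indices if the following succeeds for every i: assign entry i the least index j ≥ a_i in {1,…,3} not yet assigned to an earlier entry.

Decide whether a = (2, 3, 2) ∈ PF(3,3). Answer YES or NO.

NO

Order a: b = (2, 2, 3).
  b_1=2 > 1
  fails at i=1 ⇒ NO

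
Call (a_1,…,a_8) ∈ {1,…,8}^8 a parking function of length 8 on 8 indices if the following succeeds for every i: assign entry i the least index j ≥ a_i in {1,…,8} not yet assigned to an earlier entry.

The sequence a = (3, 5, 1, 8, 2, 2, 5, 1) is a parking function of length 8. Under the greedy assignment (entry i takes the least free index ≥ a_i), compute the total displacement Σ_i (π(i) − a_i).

9

Σπ(i) = 1+…+8 = 36; Σa = 3+5+1+8+2+2+5+1 = 27; disp = 36−27 = 9.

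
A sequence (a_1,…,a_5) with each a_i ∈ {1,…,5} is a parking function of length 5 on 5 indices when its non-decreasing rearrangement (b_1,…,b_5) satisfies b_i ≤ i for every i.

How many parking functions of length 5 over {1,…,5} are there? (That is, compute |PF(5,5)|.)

|PF(5,5)| = (5+1−5)·(5+1)^{5−1} = 1·1296 = 1296
Example (3,1,5,1,3) → sorted (1,1,3,3,5): b_i ≤ i ∀i, a PF.

1296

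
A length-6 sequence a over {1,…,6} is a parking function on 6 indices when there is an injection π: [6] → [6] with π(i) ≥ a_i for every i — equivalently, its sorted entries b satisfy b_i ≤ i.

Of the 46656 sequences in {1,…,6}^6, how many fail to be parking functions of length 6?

#PF = 1·7^5 = 1 · 16807 = 16807 (Pollak)
E.g. (5,4,4,2,4,2) → sorted (2,2,4,4,4,5): b_1=2>1, not a PF.
6^6 − 16807 = 46656 − 16807 = 29849

29849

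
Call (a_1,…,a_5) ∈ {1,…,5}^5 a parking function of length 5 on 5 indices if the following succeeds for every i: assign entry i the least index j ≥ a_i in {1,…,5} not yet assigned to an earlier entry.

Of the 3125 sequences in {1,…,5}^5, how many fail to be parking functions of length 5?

|PF(5,5)| = (6−5)·6^(5−1) = 1 · 1296 = 1296
Example (2,3,4,4,4) → sorted (2,3,4,4,4): b_1=2>1, not a PF.
5^5 − 1296 = 3125 − 1296 = 1829

1829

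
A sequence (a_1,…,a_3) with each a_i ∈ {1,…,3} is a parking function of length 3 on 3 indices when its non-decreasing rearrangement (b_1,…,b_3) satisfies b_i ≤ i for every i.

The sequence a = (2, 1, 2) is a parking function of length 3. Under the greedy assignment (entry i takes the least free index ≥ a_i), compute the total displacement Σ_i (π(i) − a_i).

1

Σπ = 6 ({1..3} each once); Σa = 2+1+2 = 5; disp = 6−5 = 1.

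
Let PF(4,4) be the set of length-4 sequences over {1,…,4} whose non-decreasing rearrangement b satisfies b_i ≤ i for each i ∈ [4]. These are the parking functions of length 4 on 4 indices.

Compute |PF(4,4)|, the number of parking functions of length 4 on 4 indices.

125

Count = 1·5^3 = 1×125 = 125
Check (2,2,2,1) → sorted (1,2,2,2): b_i ≤ i ∀i, a PF.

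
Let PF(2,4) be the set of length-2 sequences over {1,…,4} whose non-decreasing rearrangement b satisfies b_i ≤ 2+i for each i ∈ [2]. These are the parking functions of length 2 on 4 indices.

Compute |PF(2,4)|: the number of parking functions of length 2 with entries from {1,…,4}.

15

|PF(2,4)| = (5−2)·5^(2−1) = 3×5 = 15 [KW]
Check (1,1) → sorted (1,1): b_i ≤ 2+i ∀i, a PF.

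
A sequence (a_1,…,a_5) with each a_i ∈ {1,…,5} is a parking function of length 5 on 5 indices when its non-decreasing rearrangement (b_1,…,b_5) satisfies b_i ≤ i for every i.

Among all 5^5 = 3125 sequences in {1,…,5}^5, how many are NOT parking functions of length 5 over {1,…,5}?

#PF = (5−5+1)·(5+1)^(5−1) = 1·1296 = 1296 [KW]
Example (5,3,3,5,5) → sorted (3,3,5,5,5): b_1=3>1, not a PF.
Total 3125; non-PF = 3125−1296 = 1829

1829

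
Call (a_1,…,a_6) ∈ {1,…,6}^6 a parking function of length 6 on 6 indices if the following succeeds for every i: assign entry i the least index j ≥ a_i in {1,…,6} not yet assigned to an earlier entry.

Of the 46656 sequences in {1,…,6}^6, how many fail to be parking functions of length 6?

|PF| = 1·7^5 = 1×16807 = 16807 (Konheim–Weiss)
Example (4,6,2,4,4,4) → sorted (2,4,4,4,4,6): b_1=2>1, not a PF.
So 46656 − 16807 = 29849 fail.

29849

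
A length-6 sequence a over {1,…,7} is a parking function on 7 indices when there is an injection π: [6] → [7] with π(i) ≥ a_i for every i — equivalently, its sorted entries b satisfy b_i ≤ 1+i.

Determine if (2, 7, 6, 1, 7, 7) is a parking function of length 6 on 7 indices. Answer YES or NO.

NO

Order a: b = (1, 2, 6, 7, 7, 7).
  b_1=1 ≤ 2
  b_2=2 ≤ 3
  b_3=6 > 4
  fails at i=3 ⇒ NO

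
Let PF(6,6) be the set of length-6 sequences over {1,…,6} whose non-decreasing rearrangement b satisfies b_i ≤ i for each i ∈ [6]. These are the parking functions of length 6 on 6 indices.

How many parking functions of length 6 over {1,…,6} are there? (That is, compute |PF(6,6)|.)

16807

Count = (6+1−6)·(6+1)^{6−1} = 1·16807 = 16807
One tuple (2,2,4,5,1,2) → sorted (1,2,2,2,4,5): b_i ≤ i ∀i, a PF.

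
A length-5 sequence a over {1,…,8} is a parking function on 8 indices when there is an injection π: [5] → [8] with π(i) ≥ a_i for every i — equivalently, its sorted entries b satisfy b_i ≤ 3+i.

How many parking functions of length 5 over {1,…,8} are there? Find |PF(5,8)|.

Count = 4·9^4 = 4 · 6561 = 26244
E.g. (2,5,7,7,2) → sorted (2,2,5,7,7): b_i ≤ 3+i ∀i, a PF.

26244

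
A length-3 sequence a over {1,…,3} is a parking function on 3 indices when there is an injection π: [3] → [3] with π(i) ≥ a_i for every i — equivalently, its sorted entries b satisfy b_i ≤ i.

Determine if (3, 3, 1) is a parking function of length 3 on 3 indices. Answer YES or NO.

NO

Order a: b = (1, 3, 3).
  b_1=1 ≤ 1
  b_2=3 > 2
  fails at i=2 ⇒ NO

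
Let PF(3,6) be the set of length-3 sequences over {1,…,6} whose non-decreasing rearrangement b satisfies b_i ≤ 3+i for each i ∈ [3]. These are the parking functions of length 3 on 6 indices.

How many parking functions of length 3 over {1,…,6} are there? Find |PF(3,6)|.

|PF(3,6)| = (7−3)·7^(3−1) = 4 · 49 = 196
E.g. (5,4,3) → sorted (3,4,5): b_i ≤ 3+i ∀i, a PF.

196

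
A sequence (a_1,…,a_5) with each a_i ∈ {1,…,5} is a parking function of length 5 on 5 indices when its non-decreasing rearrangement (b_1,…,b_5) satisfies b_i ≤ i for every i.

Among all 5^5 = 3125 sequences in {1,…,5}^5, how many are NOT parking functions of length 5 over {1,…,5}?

1829

|PF| = 1·6^4 = 1 · 1296 = 1296 [KW]
Check (2,3,5,2,5) → sorted (2,2,3,5,5): b_1=2>1, not a PF.
So 3125 − 1296 = 1829 fail.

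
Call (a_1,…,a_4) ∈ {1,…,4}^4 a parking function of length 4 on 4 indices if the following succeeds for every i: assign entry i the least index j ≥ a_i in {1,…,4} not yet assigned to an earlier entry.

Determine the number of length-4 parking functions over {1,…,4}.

125

#PF = (4−4+1)·(4+1)^(4−1) = 1 · 125 = 125 (Konheim–Weiss)
Example (2,2,1,3) → sorted (1,2,2,3): b_i ≤ i ∀i, a PF.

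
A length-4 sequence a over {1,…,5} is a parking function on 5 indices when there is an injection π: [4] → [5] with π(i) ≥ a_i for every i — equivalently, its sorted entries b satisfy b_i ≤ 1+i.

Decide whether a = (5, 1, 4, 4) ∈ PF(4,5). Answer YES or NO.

NO

Sorted: b = (1, 4, 4, 5).
  b_1=1 ≤ 2
  b_2=4 > 3
  fails at i=2 ⇒ NO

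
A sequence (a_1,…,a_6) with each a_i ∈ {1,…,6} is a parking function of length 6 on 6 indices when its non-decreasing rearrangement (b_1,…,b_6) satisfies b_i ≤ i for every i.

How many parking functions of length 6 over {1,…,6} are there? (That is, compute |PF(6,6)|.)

16807

Count = (7−6)·7^(6−1) = 1·16807 = 16807 [KW]
Check (1,2,5,6,1,4) → sorted (1,1,2,4,5,6): b_i ≤ i ∀i, a PF.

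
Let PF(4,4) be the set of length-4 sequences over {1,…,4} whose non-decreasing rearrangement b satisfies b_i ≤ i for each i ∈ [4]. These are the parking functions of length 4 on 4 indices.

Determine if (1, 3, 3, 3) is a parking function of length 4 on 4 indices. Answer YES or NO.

Order a: b = (1, 3, 3, 3).
  b_1=1 ≤ 1
  b_2=3 > 2
  fails at i=2 ⇒ NO

NO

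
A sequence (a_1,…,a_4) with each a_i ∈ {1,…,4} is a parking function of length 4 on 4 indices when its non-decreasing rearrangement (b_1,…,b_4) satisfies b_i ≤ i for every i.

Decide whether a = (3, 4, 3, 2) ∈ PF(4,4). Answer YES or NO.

Rearranged: b = (2, 3, 3, 4).
  b_1=2 > 1
  fails at i=1 ⇒ NO

NO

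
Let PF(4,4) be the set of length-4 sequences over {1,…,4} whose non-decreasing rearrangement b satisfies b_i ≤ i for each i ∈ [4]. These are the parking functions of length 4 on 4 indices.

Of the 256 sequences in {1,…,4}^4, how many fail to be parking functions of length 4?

131

Count = 1·5^3 = 1 · 125 = 125 (Konheim–Weiss)
Check (4,3,2,4) → sorted (2,3,4,4): b_1=2>1, not a PF.
4^4 − 125 = 256 − 125 = 131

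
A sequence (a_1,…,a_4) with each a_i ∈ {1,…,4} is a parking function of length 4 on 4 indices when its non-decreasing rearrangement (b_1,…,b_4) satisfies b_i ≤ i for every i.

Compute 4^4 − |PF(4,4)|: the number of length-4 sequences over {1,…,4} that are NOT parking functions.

131

#PF = 1·5^3 = 1 · 125 = 125
One tuple (2,2,2,2) → sorted (2,2,2,2): b_1=2>1, not a PF.
Total 256; non-PF = 256−125 = 131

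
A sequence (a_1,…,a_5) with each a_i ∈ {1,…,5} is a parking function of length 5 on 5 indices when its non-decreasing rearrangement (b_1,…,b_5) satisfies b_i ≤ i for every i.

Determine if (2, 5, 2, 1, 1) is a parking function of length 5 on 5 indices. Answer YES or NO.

YES

Order a: b = (1, 1, 2, 2, 5).
  b_1=1 ≤ 1
  b_2=1 ≤ 2
  b_3=2 ≤ 3
  b_4=2 ≤ 4
  b_5=5 ≤ 5
All bounds hold ⇒ YES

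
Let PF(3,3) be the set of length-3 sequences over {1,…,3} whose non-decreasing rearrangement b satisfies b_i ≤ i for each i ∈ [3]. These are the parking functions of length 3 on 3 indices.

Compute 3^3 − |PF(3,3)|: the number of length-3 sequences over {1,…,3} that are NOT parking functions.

11

|PF| = 1·4^2 = 1·16 = 16 (Konheim–Weiss)
Check (3,3,2) → sorted (2,3,3): b_1=2>1, not a PF.
Total 27; non-PF = 27−16 = 11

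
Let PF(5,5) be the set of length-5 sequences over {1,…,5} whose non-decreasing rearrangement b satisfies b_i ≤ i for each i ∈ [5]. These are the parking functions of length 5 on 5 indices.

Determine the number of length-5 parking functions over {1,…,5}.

1296

Count = (5−5+1)·(5+1)^(5−1) = 1×1296 = 1296 (Konheim–Weiss)
Check (2,1,2,2,3) → sorted (1,2,2,2,3): b_i ≤ i ∀i, a PF.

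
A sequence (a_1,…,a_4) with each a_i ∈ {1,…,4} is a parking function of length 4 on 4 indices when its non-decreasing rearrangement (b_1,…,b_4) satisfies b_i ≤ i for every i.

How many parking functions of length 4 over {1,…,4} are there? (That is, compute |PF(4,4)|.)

125

Count = (4−4+1)·(4+1)^(4−1) = 1 · 125 = 125 [KW]
Example (2,1,1,2) → sorted (1,1,2,2): b_i ≤ i ∀i, a PF.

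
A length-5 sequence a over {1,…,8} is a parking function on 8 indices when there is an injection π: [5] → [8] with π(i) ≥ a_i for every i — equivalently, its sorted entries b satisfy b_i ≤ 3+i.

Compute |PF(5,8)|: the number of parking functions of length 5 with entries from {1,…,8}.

|PF(5,8)| = (8+1−5)·(8+1)^{5−1} = 4·6561 = 26244 (Konheim–Weiss)
Example (8,1,3,1,2) → sorted (1,1,2,3,8): b_i ≤ 3+i ∀i, a PF.

26244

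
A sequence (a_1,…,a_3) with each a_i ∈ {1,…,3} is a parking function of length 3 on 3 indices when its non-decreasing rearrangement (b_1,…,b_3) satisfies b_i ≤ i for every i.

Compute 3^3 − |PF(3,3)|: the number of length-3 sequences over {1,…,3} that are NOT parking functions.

Count = (3+1−3)·(3+1)^{3−1} = 1·16 = 16 [KW]
Example (2,2,3) → sorted (2,2,3): b_1=2>1, not a PF.
3^3 − 16 = 27 − 16 = 11

11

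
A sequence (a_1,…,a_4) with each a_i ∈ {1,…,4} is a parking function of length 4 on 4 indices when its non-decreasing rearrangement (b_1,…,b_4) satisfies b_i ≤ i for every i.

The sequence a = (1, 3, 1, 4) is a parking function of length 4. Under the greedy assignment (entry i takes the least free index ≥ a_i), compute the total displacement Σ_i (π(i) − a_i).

Σπ = 4·5/2 = 10 (π permutes [4]); Σa = 1+3+1+4 = 9; disp = 10−9 = 1.

1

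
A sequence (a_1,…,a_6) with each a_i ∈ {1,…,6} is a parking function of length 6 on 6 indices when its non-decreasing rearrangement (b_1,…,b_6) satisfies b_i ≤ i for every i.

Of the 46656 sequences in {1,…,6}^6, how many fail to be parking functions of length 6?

29849

#PF = (6+1−6)·(6+1)^{6−1} = 1×16807 = 16807 [KW]
One tuple (5,3,4,6,5,6) → sorted (3,4,5,5,6,6): b_1=3>1, not a PF.
So 46656 − 16807 = 29849 fail.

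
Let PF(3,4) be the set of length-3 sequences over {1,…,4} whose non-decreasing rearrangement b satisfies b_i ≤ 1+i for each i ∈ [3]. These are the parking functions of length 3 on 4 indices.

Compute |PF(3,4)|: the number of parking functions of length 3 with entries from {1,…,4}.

Count = (4−3+1)·(4+1)^(3−1) = 2×25 = 50 (Konheim–Weiss)
E.g. (3,1,4) → sorted (1,3,4): b_i ≤ 1+i ∀i, a PF.

50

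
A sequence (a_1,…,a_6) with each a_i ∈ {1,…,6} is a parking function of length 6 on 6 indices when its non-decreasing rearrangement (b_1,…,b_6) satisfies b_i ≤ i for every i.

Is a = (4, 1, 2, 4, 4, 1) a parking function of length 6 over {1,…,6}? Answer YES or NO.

YES

Rearranged: b = (1, 1, 2, 4, 4, 4).
  b_1=1 ≤ 1
  b_2=1 ≤ 2
  b_3=2 ≤ 3
  b_4=4 ≤ 4
  b_5=4 ≤ 5
  b_6=4 ≤ 6
All bounds hold ⇒ YES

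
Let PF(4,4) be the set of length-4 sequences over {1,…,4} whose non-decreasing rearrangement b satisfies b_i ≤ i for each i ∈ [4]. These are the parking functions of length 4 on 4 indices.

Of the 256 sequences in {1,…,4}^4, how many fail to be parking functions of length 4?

131

|PF| = (4−4+1)·(4+1)^(4−1) = 1 · 125 = 125
E.g. (4,4,4,2) → sorted (2,4,4,4): b_1=2>1, not a PF.
So 256 − 125 = 131 fail.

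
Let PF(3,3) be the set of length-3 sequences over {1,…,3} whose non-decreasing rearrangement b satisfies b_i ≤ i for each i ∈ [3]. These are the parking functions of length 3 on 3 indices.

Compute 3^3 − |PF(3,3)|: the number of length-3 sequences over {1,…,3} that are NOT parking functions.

11

#PF = (4−3)·4^(3−1) = 1 · 16 = 16 (Konheim–Weiss)
Check (2,3,3) → sorted (2,3,3): b_1=2>1, not a PF.
Total 27; non-PF = 27−16 = 11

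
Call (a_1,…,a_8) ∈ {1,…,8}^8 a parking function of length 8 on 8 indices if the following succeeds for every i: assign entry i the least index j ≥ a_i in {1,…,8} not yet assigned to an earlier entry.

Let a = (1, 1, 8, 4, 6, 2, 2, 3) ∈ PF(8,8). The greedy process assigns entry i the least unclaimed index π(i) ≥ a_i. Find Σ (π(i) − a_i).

Σπ = 8·9/2 = 36 (π permutes [8]); Σa = 1+1+8+4+6+2+2+3 = 27; disp = 36−27 = 9.

9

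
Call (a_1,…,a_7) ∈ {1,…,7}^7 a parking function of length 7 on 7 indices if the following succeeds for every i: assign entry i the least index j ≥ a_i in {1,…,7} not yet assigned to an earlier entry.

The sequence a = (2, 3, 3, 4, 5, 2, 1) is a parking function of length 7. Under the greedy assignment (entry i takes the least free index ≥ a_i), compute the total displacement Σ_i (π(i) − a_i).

Σπ(i) = 1+…+7 = 28; Σa = 2+3+3+4+5+2+1 = 20; disp = 28−20 = 8.

8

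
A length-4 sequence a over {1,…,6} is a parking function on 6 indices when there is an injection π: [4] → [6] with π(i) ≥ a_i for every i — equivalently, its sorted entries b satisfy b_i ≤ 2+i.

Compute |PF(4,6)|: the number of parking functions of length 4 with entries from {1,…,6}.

|PF(4,6)| = (7−4)·7^(4−1) = 3·343 = 1029
E.g. (3,1,4,2) → sorted (1,2,3,4): b_i ≤ 2+i ∀i, a PF.

1029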